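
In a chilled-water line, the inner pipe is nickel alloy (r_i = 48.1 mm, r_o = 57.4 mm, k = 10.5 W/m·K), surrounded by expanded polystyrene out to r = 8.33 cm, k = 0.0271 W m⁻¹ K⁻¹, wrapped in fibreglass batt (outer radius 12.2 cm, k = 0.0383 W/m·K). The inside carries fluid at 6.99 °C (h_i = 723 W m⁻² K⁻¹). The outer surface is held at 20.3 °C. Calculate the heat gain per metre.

Q' = 3.52 W/m

Treat each layer as a resistance in series:
  R'_conv,in = 1/(2πr h) = 1/(2π·0.0481·723) = 0.004577 m·K/W
  R'_nickel alloy = ln(0.0574/0.0481)/(2πk) = 0.1768/(2π·10.5) = 0.002679 m·K/W
  R'_expanded polystyrene = ln(0.0833/0.0574)/(2πk) = 0.3724/(2π·0.0271) = 2.187 m·K/W
  R'_fibreglass batt = ln(0.122/0.0833)/(2πk) = 0.3816/(2π·0.0383) = 1.586 m·K/W
ΣR = 0.004577 + 0.002679 + 2.187 + 1.586 = 3.780 m·K/W
Q' = ΔT/ΣR = (6.99 °C − 20.3 °C)/3.780 = -3.52 W/m
(Negative Q' ⇒ heat flows inward; heat gain = 3.52 W/m.)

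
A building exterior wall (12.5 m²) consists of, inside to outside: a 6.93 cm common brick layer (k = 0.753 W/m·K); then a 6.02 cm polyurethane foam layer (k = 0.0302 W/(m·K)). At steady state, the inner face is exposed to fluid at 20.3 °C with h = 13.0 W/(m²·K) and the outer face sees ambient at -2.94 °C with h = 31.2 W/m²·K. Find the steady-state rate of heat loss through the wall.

Treat each layer as a resistance in series:
  R_conv,in = 1/(hA) = 1/(13.0·12.5) = 0.006154 K/W
  R_common brick = L/(kA) = 0.0693/(0.753·12.5) = 0.007363 K/W
  R_polyurethane foam = L/(kA) = 0.0602/(0.0302·12.5) = 0.1595 K/W
  R_conv,out = 1/(hA) = 1/(31.2·12.5) = 0.002564 K/W
ΣR = 0.006154 + 0.007363 + 0.1595 + 0.002564 = 0.1756 K/W
Q = ΔT/ΣR = (20.3 °C − -2.94 °C)/0.1756 = 132 W

Q = 132 W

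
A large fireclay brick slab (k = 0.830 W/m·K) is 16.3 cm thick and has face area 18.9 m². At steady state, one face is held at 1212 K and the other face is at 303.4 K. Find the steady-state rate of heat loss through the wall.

Q = 87400 W

Q = kA·ΔT/L = 0.830 × 18.9 × |1212 K − 303.4 K| / 0.163 = 87400 W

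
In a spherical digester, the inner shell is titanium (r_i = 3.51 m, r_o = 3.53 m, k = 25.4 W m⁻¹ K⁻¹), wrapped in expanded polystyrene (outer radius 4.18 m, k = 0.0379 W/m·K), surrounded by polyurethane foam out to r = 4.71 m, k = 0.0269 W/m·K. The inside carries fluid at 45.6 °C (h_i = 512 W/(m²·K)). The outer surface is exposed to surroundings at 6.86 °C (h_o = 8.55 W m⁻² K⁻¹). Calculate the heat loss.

Treat each layer as a resistance in series:
  R_conv,in = 1/(4πr²h) = 1/(4π·3.51²·512) = 1.262×10^-5 K/W
  R_titanium = (1/3.51 − 1/3.53)/(4πk) = 0.001614/(4π·25.4) = 5.057×10^-6 K/W
  R_expanded polystyrene = (1/3.53 − 1/4.18)/(4πk) = 0.04405/(4π·0.0379) = 0.09249 K/W
  R_polyurethane foam = (1/4.18 − 1/4.71)/(4πk) = 0.02692/(4π·0.0269) = 0.07964 K/W
  R_conv,out = 1/(4πr²h) = 1/(4π·4.71²·8.55) = 4.195×10^-4 K/W
ΣR = 1.262×10^-5 + 5.057×10^-6 + 0.09249 + 0.07964 + 4.195×10^-4 = 0.1726 K/W
Q = ΔT/ΣR = (45.6 °C − 6.86 °C)/0.1726 = 224 W

Q = 224 W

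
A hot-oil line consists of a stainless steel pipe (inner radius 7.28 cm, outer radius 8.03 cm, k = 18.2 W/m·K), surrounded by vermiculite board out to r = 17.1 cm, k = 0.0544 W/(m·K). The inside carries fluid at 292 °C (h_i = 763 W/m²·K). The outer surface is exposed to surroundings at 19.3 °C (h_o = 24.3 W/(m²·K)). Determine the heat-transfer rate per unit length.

Series thermal resistances, inner to outer:
  R'_conv,in = 1/(2πr h) = 1/(2π·0.0728·763) = 0.002865 m·K/W
  R'_stainless steel = ln(0.0803/0.0728)/(2πk) = 0.09805/(2π·18.2) = 8.575×10^-4 m·K/W
  R'_vermiculite board = ln(0.171/0.0803)/(2πk) = 0.7559/(2π·0.0544) = 2.211 m·K/W
  R'_conv,out = 1/(2πr h) = 1/(2π·0.171·24.3) = 0.03830 m·K/W
ΣR = 0.002865 + 8.575×10^-4 + 2.211 + 0.03830 = 2.253 m·K/W
Q' = ΔT/ΣR = (292 °C − 19.3 °C)/2.253 = 121 W/m

Q' = 121 W/m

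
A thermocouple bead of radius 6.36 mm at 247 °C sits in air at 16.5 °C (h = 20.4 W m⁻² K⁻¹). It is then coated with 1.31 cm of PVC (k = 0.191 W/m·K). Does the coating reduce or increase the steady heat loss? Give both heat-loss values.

Critical radius for a sphere: r_cr = 2k/h = 0.0187 m = 1.87 cm.
Outer radius after coating: r₂ = 0.00636 + 0.0131 = 0.01946 m.
r₁ < r_cr < r₂: heat loss rises to a maximum at r_cr then falls. Whether the coating helps depends on whether Q(r₂) has dropped back below Q(r₁).
Bare: R = 1/(4πr₁²h) = 96.44 K/W; Q = 230.5/96.44 = 2.39 W.
Coated: R = R_cond + R_conv = 54.40 K/W; Q = 230.5/54.40 = 4.24 W.

increases: 2.39 → 4.24 W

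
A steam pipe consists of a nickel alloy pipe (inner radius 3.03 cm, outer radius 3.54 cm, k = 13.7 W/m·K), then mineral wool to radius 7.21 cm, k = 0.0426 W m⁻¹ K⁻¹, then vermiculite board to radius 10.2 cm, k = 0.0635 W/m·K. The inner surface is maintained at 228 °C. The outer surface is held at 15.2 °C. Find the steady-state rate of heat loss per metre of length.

Q' = 60.3 W/m

Series thermal resistances, inner to outer:
  R'_nickel alloy = ln(0.0354/0.0303)/(2πk) = 0.1556/(2π·13.7) = 0.001807 m·K/W
  R'_mineral wool = ln(0.0721/0.0354)/(2πk) = 0.7113/(2π·0.0426) = 2.658 m·K/W
  R'_vermiculite board = ln(0.102/0.0721)/(2πk) = 0.3469/(2π·0.0635) = 0.8695 m·K/W
ΣR = 0.001807 + 2.658 + 0.8695 = 3.529 m·K/W
Q' = ΔT/ΣR = (228 °C − 15.2 °C)/3.529 = 60.3 W/m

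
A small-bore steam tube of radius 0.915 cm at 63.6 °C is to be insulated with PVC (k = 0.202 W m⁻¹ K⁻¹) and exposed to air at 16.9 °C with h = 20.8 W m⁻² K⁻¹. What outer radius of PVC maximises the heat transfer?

For a cylinder, r_cr = k_ins/h = 0.202/20.8 = 0.00971 m = 0.971 cm

r_cr = 0.971 cm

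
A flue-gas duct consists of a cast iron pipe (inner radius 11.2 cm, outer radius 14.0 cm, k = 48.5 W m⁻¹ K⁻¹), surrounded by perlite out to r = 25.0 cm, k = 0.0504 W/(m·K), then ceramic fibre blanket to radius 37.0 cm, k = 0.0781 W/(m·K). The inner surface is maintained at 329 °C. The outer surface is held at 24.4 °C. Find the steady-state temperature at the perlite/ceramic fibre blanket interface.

T = 117 °C

Resistance network (inner→outer):
  R'_cast iron = ln(0.140/0.112)/(2πk) = 0.2231/(2π·48.5) = 7.323×10^-4 m·K/W
  R'_perlite = ln(0.250/0.140)/(2πk) = 0.5798/(2π·0.0504) = 1.831 m·K/W
  R'_ceramic fibre blanket = ln(0.370/0.250)/(2πk) = 0.3920/(2π·0.0781) = 0.7989 m·K/W
ΣR = 7.323×10^-4 + 1.831 + 0.7989 = 2.631 m·K/W
Q' = ΔT/ΣR = (329 °C − 24.4 °C)/2.631 = 115.8 W/m
From the inner boundary to the perlite/ceramic fibre blanket interface, ΣR_partial = 1.832 m·K/W.
T_interface = T_in − Q'·ΣR_partial = 329 °C − (115.8)(1.832) = 117 °C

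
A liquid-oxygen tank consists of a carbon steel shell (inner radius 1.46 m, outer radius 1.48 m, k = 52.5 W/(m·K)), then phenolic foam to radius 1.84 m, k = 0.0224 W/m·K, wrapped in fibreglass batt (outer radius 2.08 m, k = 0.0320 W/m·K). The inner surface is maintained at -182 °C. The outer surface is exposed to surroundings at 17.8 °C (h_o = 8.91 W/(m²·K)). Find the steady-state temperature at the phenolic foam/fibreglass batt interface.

T = -32.5 °C

Series thermal resistances, inner to outer:
  R_carbon steel = (1/1.46 − 1/1.48)/(4πk) = 0.009256/(4π·52.5) = 1.403×10^-5 K/W
  R_phenolic foam = (1/1.48 − 1/1.84)/(4πk) = 0.1322/(4π·0.0224) = 0.4696 K/W
  R_fibreglass batt = (1/1.84 − 1/2.08)/(4πk) = 0.06271/(4π·0.0320) = 0.1559 K/W
  R_conv,out = 1/(4πr²h) = 1/(4π·2.08²·8.91) = 0.002064 K/W
ΣR = 1.403×10^-5 + 0.4696 + 0.1559 + 0.002064 = 0.6276 K/W
Q = ΔT/ΣR = (-182 °C − 17.8 °C)/0.6276 = -318.4 W
From the inner boundary to the phenolic foam/fibreglass batt interface, ΣR_partial = 0.4696 K/W.
T_interface = T_in − Q·ΣR_partial = -182 °C − (-318.4)(0.4696) = -32.5 °C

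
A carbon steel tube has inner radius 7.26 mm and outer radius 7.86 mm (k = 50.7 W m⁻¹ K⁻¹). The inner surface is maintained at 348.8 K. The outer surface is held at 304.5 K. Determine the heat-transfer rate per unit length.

Q' = 2πk·ΔT/ln(r₂/r₁) = 2π × 50.7 × 44.3 / ln(0.00786/0.00726) = 1.78×10^5 W/m

Q' = 178 kW/m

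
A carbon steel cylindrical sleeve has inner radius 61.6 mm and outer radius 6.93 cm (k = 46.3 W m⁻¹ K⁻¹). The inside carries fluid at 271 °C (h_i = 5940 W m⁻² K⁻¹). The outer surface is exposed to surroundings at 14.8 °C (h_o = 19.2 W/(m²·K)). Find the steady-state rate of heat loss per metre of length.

Q' = 2.13 kW/m

Treat each layer as a resistance in series:
  R'_conv,in = 1/(2πr h) = 1/(2π·0.0616·5940) = 4.350×10^-4 m·K/W
  R'_carbon steel = ln(0.0693/0.0616)/(2πk) = 0.1178/(2π·46.3) = 4.049×10^-4 m·K/W
  R'_conv,out = 1/(2πr h) = 1/(2π·0.0693·19.2) = 0.1196 m·K/W
ΣR = 4.350×10^-4 + 4.049×10^-4 + 0.1196 = 0.1204 m·K/W
Q' = ΔT/ΣR = (271 °C − 14.8 °C)/0.1204 = 2130 W/m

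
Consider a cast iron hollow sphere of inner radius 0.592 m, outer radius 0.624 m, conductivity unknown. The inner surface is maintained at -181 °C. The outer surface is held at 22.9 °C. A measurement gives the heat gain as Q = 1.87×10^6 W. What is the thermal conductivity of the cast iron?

ΣR = ΔT/Q = |-181 − 22.9|/1.87×10^6 = 1.090×10^-4 K/W
(1/r₁−1/r₂)/(4πk) = 1.090×10^-4 ⇒ k = 0.08663/(4π·1.090×10^-4) = 63.2 W/m·K

k = 63.2 W/m·K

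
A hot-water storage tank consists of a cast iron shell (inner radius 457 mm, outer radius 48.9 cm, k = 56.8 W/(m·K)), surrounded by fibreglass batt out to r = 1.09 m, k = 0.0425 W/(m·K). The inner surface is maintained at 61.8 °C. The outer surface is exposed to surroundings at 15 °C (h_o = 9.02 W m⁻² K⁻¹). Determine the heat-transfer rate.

Series thermal resistances, inner to outer:
  R_cast iron = (1/0.457 − 1/0.489)/(4πk) = 0.1432/(4π·56.8) = 2.006×10^-4 K/W
  R_fibreglass batt = (1/0.489 − 1/1.09)/(4πk) = 1.128/(4π·0.0425) = 2.111 K/W
  R_conv,out = 1/(4πr²h) = 1/(4π·1.09²·9.02) = 0.007426 K/W
ΣR = 2.006×10^-4 + 2.111 + 0.007426 = 2.119 K/W
Q = ΔT/ΣR = (61.8 °C − 15 °C)/2.119 = 22.1 W

Q = 22.1 W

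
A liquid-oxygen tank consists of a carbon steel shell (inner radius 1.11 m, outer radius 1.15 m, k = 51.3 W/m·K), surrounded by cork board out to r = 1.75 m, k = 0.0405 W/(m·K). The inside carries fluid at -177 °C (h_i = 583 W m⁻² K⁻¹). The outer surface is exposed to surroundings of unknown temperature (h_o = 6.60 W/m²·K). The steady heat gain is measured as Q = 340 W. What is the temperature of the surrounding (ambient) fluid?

T_out = 23.6 °C

Series resistances:
  R_conv,in = 1/(4πr²h) = 1/(4π·1.11²·583) = 1.108×10^-4 K/W
  R_carbon steel = (1/1.11 − 1/1.15)/(4πk) = 0.03134/(4π·51.3) = 4.861×10^-5 K/W
  R_cork board = (1/1.15 − 1/1.75)/(4πk) = 0.2981/(4π·0.0405) = 0.5858 K/W
  R_conv,out = 1/(4πr²h) = 1/(4π·1.75²·6.60) = 0.003937 K/W
ΣR = 0.5899 K/W
ΔT = Q·ΣR = 340 × 0.5899 = 200.6 K
Heat flows inward, so T_out = T_in + ΔT = -177 + 200.6 = 23.6 °C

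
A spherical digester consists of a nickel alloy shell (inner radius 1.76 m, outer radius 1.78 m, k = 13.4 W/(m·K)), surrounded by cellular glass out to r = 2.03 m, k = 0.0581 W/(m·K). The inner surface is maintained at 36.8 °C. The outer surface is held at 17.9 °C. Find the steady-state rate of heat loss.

Q = 199 W

Series thermal resistances, inner to outer:
  R_nickel alloy = (1/1.76 − 1/1.78)/(4πk) = 0.006384/(4π·13.4) = 3.791×10^-5 K/W
  R_cellular glass = (1/1.78 − 1/2.03)/(4πk) = 0.06919/(4π·0.0581) = 0.09476 K/W
ΣR = 3.791×10^-5 + 0.09476 = 0.09480 K/W
Q = ΔT/ΣR = (36.8 °C − 17.9 °C)/0.09480 = 199 W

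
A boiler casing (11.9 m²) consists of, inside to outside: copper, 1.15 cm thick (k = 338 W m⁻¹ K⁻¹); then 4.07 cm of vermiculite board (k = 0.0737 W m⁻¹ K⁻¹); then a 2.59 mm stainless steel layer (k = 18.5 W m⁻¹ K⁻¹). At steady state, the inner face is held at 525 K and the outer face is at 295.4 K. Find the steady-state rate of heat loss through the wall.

Resistance network (inner→outer):
  R_copper = L/(kA) = 0.0115/(338·11.9) = 2.859×10^-6 K/W
  R_vermiculite board = L/(kA) = 0.0407/(0.0737·11.9) = 0.04641 K/W
  R_stainless steel = L/(kA) = 0.00259/(18.5·11.9) = 1.176×10^-5 K/W
ΣR = 2.859×10^-6 + 0.04641 + 1.176×10^-5 = 0.04642 K/W
Q = ΔT/ΣR = (525 K − 295.4 K)/0.04642 = 4950 W

Q = 4.95 kW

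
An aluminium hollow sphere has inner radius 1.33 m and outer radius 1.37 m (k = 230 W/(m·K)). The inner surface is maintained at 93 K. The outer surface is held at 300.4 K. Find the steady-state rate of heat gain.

Q = 4πk·ΔT/(1/r₁ − 1/r₂) = 4π × 230 × 207.4 / (1/1.33 − 1/1.37) = 2.73×10^7 W

Q = 2.73×10^7 W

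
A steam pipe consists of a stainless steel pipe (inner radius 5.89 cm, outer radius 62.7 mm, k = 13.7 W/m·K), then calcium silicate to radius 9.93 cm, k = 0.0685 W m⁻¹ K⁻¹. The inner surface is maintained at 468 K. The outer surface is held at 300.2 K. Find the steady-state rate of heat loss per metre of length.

Q' = 157 W/m

Resistance network (inner→outer):
  R'_stainless steel = ln(0.0627/0.0589)/(2πk) = 0.06252/(2π·13.7) = 7.263×10^-4 m·K/W
  R'_calcium silicate = ln(0.0993/0.0627)/(2πk) = 0.4598/(2π·0.0685) = 1.068 m·K/W
ΣR = 7.263×10^-4 + 1.068 = 1.069 m·K/W
Q' = ΔT/ΣR = (468 K − 300.2 K)/1.069 = 157 W/m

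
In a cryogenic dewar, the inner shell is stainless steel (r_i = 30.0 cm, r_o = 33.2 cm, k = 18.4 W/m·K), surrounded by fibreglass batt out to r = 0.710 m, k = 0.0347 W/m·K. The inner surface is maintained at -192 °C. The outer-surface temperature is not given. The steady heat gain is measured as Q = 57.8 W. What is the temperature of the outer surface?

Sum the resistances:
  R_stainless steel = (1/0.300 − 1/0.332)/(4πk) = 0.3213/(4π·18.4) = 0.001390 K/W
  R_fibreglass batt = (1/0.332 − 1/0.710)/(4πk) = 1.604/(4π·0.0347) = 3.678 K/W
ΣR = 3.679 K/W
ΔT = Q·ΣR = 57.8 × 3.679 = 212.6 K
Heat flows inward, so T_out = T_in + ΔT = -192 + 212.6 = 20.6 °C

T_out = 20.6 °C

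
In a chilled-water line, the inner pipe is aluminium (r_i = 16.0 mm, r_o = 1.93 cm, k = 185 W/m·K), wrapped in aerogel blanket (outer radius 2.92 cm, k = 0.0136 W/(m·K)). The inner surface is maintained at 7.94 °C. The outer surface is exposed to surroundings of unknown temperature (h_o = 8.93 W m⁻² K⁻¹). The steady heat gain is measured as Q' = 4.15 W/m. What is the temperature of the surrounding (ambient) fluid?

T_out = 30.6 °C

Series resistances:
  R'_aluminium = ln(0.0193/0.0160)/(2πk) = 0.1875/(2π·185) = 1.613×10^-4 m·K/W
  R'_aerogel blanket = ln(0.0292/0.0193)/(2πk) = 0.4141/(2π·0.0136) = 4.846 m·K/W
  R'_conv,out = 1/(2πr h) = 1/(2π·0.0292·8.93) = 0.6104 m·K/W
ΣR = 5.456 m·K/W
ΔT = Q'·ΣR = 4.15 × 5.456 = 22.64 K
Heat flows inward, so T_out = T_in + ΔT = 7.94 + 22.64 = 30.6 °C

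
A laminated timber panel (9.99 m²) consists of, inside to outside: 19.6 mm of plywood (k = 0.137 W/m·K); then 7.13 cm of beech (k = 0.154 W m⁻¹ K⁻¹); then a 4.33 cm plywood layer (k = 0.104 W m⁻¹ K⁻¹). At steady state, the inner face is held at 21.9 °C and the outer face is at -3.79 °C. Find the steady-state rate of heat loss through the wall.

Q = 251 W

Treat each layer as a resistance in series:
  R_plywood = L/(kA) = 0.0196/(0.137·9.99) = 0.01432 K/W
  R_beech = L/(kA) = 0.0713/(0.154·9.99) = 0.04635 K/W
  R_plywood = L/(kA) = 0.0433/(0.104·9.99) = 0.04168 K/W
ΣR = 0.01432 + 0.04635 + 0.04168 = 0.1023 K/W
Q = ΔT/ΣR = (21.9 °C − -3.79 °C)/0.1023 = 251 W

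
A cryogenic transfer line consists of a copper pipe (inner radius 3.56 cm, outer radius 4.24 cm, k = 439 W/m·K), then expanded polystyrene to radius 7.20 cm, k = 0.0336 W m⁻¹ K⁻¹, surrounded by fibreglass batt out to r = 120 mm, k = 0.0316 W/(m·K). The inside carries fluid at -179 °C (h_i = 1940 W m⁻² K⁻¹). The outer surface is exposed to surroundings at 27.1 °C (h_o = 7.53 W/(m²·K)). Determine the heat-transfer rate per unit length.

Q' = 39.2 W/m

Series thermal resistances, inner to outer:
  R'_conv,in = 1/(2πr h) = 1/(2π·0.0356·1940) = 0.002304 m·K/W
  R'_copper = ln(0.0424/0.0356)/(2πk) = 0.1748/(2π·439) = 6.337×10^-5 m·K/W
  R'_expanded polystyrene = ln(0.0720/0.0424)/(2πk) = 0.5295/(2π·0.0336) = 2.508 m·K/W
  R'_fibreglass batt = ln(0.120/0.0720)/(2πk) = 0.5108/(2π·0.0316) = 2.573 m·K/W
  R'_conv,out = 1/(2πr h) = 1/(2π·0.120·7.53) = 0.1761 m·K/W
ΣR = 0.002304 + 6.337×10^-5 + 2.508 + 2.573 + 0.1761 = 5.259 m·K/W
Q' = ΔT/ΣR = (-179 °C − 27.1 °C)/5.259 = -39.2 W/m
(Negative Q' ⇒ heat flows inward; heat gain = 39.2 W/m.)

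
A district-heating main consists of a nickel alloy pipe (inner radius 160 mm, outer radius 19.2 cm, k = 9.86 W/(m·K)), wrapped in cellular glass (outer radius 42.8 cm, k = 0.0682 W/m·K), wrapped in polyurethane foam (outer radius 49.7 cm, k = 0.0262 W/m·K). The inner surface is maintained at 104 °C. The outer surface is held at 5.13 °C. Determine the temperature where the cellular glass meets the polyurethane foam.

Treat each layer as a resistance in series:
  R'_nickel alloy = ln(0.192/0.160)/(2πk) = 0.1823/(2π·9.86) = 0.002943 m·K/W
  R'_cellular glass = ln(0.428/0.192)/(2πk) = 0.8016/(2π·0.0682) = 1.871 m·K/W
  R'_polyurethane foam = ln(0.497/0.428)/(2πk) = 0.1495/(2π·0.0262) = 0.9080 m·K/W
ΣR = 0.002943 + 1.871 + 0.9080 = 2.782 m·K/W
Q' = ΔT/ΣR = (104 °C − 5.13 °C)/2.782 = 35.54 W/m
From the inner boundary to the cellular glass/polyurethane foam interface, ΣR_partial = 1.874 m·K/W.
T_interface = T_in − Q'·ΣR_partial = 104 °C − (35.54)(1.874) = 37.4 °C

T = 37.4 °C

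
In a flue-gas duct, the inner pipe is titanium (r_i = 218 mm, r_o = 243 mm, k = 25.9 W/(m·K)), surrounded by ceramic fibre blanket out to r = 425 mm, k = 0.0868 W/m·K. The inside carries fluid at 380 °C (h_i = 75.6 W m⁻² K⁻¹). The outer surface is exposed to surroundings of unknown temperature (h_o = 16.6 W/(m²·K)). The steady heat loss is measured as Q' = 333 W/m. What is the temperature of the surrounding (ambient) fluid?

T_out = 27.7 °C

Sum the resistances:
  R'_conv,in = 1/(2πr h) = 1/(2π·0.218·75.6) = 0.009657 m·K/W
  R'_titanium = ln(0.243/0.218)/(2πk) = 0.1086/(2π·25.9) = 6.671×10^-4 m·K/W
  R'_ceramic fibre blanket = ln(0.425/0.243)/(2πk) = 0.5590/(2π·0.0868) = 1.025 m·K/W
  R'_conv,out = 1/(2πr h) = 1/(2π·0.425·16.6) = 0.02256 m·K/W
ΣR = 1.058 m·K/W
ΔT = Q'·ΣR = 333 × 1.058 = 352.3 K
Heat flows outward, so T_out = T_in − ΔT = 380 − 352.3 = 27.7 °C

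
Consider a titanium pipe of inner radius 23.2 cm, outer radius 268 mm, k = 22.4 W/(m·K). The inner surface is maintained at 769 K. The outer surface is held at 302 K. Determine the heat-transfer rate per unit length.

Q' = 2πk·ΔT/ln(r₂/r₁) = 2π × 22.4 × 467 / ln(0.268/0.232) = 4.56×10^5 W/m

Q' = 4.56×10^5 W/m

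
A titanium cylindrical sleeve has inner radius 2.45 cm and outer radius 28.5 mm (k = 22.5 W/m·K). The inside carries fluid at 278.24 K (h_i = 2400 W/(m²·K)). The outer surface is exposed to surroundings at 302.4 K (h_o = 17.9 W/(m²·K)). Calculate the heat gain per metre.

Series thermal resistances, inner to outer:
  R'_conv,in = 1/(2πr h) = 1/(2π·0.0245·2400) = 0.002707 m·K/W
  R'_titanium = ln(0.0285/0.0245)/(2πk) = 0.1512/(2π·22.5) = 0.001070 m·K/W
  R'_conv,out = 1/(2πr h) = 1/(2π·0.0285·17.9) = 0.3120 m·K/W
ΣR = 0.002707 + 0.001070 + 0.3120 = 0.3158 m·K/W
Q' = ΔT/ΣR = (278.24 K − 302.4 K)/0.3158 = -76.5 W/m
(Negative Q' ⇒ heat flows inward; heat gain = 76.5 W/m.)

Q' = 76.5 W/m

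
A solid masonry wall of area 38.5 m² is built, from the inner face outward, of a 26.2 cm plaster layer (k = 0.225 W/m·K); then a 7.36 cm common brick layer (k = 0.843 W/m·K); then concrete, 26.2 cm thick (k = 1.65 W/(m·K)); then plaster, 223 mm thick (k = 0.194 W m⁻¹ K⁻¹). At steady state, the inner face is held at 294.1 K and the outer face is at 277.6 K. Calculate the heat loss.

Treat each layer as a resistance in series:
  R_plaster = L/(kA) = 0.262/(0.225·38.5) = 0.03025 K/W
  R_common brick = L/(kA) = 0.0736/(0.843·38.5) = 0.002268 K/W
  R_concrete = L/(kA) = 0.262/(1.65·38.5) = 0.004124 K/W
  R_plaster = L/(kA) = 0.223/(0.194·38.5) = 0.02986 K/W
ΣR = 0.03025 + 0.002268 + 0.004124 + 0.02986 = 0.06650 K/W
Q = ΔT/ΣR = (294.1 K − 277.6 K)/0.06650 = 248 W

Q = 248 W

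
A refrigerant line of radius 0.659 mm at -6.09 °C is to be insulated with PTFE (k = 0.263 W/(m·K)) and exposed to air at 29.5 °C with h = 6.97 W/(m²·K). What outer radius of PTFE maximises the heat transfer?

For a cylinder, r_cr = k_ins/h = 0.263/6.97 = 0.0377 m = 3.77 cm

r_cr = 3.77 cm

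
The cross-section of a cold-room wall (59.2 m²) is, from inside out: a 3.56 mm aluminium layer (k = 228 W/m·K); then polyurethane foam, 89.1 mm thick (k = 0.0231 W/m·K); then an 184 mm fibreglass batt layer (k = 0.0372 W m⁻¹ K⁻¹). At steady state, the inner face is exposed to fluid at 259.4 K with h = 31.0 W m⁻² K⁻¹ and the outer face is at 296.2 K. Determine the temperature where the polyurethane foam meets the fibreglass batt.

T = 275.60 K

Resistance network (inner→outer):
  R_conv,in = 1/(hA) = 1/(31.0·59.2) = 5.449×10^-4 K/W
  R_aluminium = L/(kA) = 0.00356/(228·59.2) = 2.638×10^-7 K/W
  R_polyurethane foam = L/(kA) = 0.0891/(0.0231·59.2) = 0.06515 K/W
  R_fibreglass batt = L/(kA) = 0.184/(0.0372·59.2) = 0.08355 K/W
ΣR = 5.449×10^-4 + 2.638×10^-7 + 0.06515 + 0.08355 = 0.1492 K/W
Q = ΔT/ΣR = (259.4 K − 296.2 K)/0.1492 = -246.6 W
From the inner boundary to the polyurethane foam/fibreglass batt interface, ΣR_partial = 0.06570 K/W.
T_interface = T_in − Q·ΣR_partial = 259.4 K − (-246.6)(0.06570) = 275.60 K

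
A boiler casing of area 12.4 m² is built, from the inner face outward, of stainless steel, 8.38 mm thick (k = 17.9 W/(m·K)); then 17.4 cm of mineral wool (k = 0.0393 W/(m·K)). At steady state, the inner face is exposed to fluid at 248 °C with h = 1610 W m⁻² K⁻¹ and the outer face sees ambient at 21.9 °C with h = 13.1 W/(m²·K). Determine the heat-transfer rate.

Resistance network (inner→outer):
  R_conv,in = 1/(hA) = 1/(1610·12.4) = 5.009×10^-5 K/W
  R_stainless steel = L/(kA) = 0.00838/(17.9·12.4) = 3.775×10^-5 K/W
  R_mineral wool = L/(kA) = 0.174/(0.0393·12.4) = 0.3571 K/W
  R_conv,out = 1/(hA) = 1/(13.1·12.4) = 0.006156 K/W
ΣR = 5.009×10^-5 + 3.775×10^-5 + 0.3571 + 0.006156 = 0.3633 K/W
Q = ΔT/ΣR = (248 °C − 21.9 °C)/0.3633 = 622 W

Q = 622 W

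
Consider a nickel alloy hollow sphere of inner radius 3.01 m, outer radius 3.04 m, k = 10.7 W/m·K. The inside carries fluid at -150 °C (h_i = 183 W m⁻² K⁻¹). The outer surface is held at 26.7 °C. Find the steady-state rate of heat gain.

Q = 2440 kW

Treat each layer as a resistance in series:
  R_conv,in = 1/(4πr²h) = 1/(4π·3.01²·183) = 4.800×10^-5 K/W
  R_nickel alloy = (1/3.01 − 1/3.04)/(4πk) = 0.003279/(4π·10.7) = 2.438×10^-5 K/W
ΣR = 4.800×10^-5 + 2.438×10^-5 = 7.238×10^-5 K/W
Q = ΔT/ΣR = (-150 °C − 26.7 °C)/7.238×10^-5 = -2.44×10^6 W
(Negative Q ⇒ heat flows inward; heat gain = 2.44×10^6 W.)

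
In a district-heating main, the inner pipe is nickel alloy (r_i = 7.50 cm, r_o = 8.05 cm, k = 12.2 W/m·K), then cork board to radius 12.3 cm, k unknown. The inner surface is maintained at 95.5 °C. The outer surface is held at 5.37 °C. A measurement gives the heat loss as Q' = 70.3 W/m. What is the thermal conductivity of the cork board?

ΣR = ΔT/Q' = |95.5 − 5.37|/70.3 = 1.282 m·K/W
Known resistances:
  R'_nickel alloy = ln(0.0805/0.0750)/(2πk) = 0.07077/(2π·12.2) = 9.232×10^-4 m·K/W
R_cork board = ΣR − ΣR_known = 1.282 − 9.232×10^-4 = 1.281 m·K/W
ln(r₂/r₁)/(2πk) = 1.281 ⇒ k = 0.4239/(2π·1.281) = 0.0527 W/m·K

k = 0.0527 W/m·K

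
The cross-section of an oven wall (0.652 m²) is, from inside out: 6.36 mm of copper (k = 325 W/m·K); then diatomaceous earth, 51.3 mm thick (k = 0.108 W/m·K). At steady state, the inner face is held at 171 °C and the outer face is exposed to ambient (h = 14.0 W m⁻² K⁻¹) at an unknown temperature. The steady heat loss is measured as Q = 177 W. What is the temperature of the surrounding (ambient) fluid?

Sum the resistances:
  R_copper = L/(kA) = 0.00636/(325·0.652) = 3.001×10^-5 K/W
  R_diatomaceous earth = L/(kA) = 0.0513/(0.108·0.652) = 0.7285 K/W
  R_conv,out = 1/(hA) = 1/(14.0·0.652) = 0.1096 K/W
ΣR = 0.8381 K/W
ΔT = Q·ΣR = 177 × 0.8381 = 148.3 K
Heat flows outward, so T_out = T_in − ΔT = 171 − 148.3 = 22.7 °C

T_out = 22.7 °C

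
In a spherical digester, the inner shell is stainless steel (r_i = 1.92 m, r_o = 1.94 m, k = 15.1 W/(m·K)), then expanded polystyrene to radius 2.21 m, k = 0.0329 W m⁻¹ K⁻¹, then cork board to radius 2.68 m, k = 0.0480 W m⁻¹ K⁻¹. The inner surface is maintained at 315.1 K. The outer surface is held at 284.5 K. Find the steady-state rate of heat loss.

Series thermal resistances, inner to outer:
  R_stainless steel = (1/1.92 − 1/1.94)/(4πk) = 0.005369/(4π·15.1) = 2.830×10^-5 K/W
  R_expanded polystyrene = (1/1.94 − 1/2.21)/(4πk) = 0.06298/(4π·0.0329) = 0.1523 K/W
  R_cork board = (1/2.21 − 1/2.68)/(4πk) = 0.07935/(4π·0.0480) = 0.1316 K/W
ΣR = 2.830×10^-5 + 0.1523 + 0.1316 = 0.2839 K/W
Q = ΔT/ΣR = (315.1 K − 284.5 K)/0.2839 = 108 W

Q = 108 W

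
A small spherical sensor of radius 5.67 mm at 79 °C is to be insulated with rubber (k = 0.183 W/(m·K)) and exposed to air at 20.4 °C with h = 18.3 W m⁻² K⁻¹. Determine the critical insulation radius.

For a sphere, r_cr = 2k_ins/h = 2·0.183/18.3 = 0.0200 m = 2.00 cm

r_cr = 2.00 cm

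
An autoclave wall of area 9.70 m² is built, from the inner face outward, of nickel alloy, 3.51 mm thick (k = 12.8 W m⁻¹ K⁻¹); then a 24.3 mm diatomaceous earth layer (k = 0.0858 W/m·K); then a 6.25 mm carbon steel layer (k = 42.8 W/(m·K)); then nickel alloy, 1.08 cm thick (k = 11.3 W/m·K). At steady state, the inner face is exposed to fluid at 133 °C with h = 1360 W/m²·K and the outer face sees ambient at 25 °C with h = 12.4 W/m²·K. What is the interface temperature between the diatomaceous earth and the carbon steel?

Resistance network (inner→outer):
  R_conv,in = 1/(hA) = 1/(1360·9.70) = 7.580×10^-5 K/W
  R_nickel alloy = L/(kA) = 0.00351/(12.8·9.70) = 2.827×10^-5 K/W
  R_diatomaceous earth = L/(kA) = 0.0243/(0.0858·9.70) = 0.02920 K/W
  R_carbon steel = L/(kA) = 0.00625/(42.8·9.70) = 1.505×10^-5 K/W
  R_nickel alloy = L/(kA) = 0.0108/(11.3·9.70) = 9.853×10^-5 K/W
  R_conv,out = 1/(hA) = 1/(12.4·9.70) = 0.008314 K/W
ΣR = 7.580×10^-5 + 2.827×10^-5 + 0.02920 + 1.505×10^-5 + 9.853×10^-5 + 0.008314 = 0.03773 K/W
Q = ΔT/ΣR = (133 °C − 25 °C)/0.03773 = 2862 W
From the inner boundary to the diatomaceous earth/carbon steel interface, ΣR_partial = 0.02930 K/W.
T_interface = T_in − Q·ΣR_partial = 133 °C − (2862)(0.02930) = 49.1 °C

T = 49.1 °C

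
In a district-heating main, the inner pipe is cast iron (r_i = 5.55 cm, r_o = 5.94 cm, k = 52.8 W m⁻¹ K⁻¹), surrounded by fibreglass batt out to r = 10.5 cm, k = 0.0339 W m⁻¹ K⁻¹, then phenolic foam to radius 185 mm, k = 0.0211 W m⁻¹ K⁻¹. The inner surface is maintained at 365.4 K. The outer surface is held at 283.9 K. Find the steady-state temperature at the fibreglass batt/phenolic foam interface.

Series thermal resistances, inner to outer:
  R'_cast iron = ln(0.0594/0.0555)/(2πk) = 0.06791/(2π·52.8) = 2.047×10^-4 m·K/W
  R'_fibreglass batt = ln(0.105/0.0594)/(2πk) = 0.5697/(2π·0.0339) = 2.674 m·K/W
  R'_phenolic foam = ln(0.185/0.105)/(2πk) = 0.5664/(2π·0.0211) = 4.272 m·K/W
ΣR = 2.047×10^-4 + 2.674 + 4.272 = 6.946 m·K/W
Q' = ΔT/ΣR = (365.4 K − 283.9 K)/6.946 = 11.73 W/m
From the inner boundary to the fibreglass batt/phenolic foam interface, ΣR_partial = 2.674 m·K/W.
T_interface = T_in − Q'·ΣR_partial = 365.4 K − (11.73)(2.674) = 334.0 K

T = 334.0 K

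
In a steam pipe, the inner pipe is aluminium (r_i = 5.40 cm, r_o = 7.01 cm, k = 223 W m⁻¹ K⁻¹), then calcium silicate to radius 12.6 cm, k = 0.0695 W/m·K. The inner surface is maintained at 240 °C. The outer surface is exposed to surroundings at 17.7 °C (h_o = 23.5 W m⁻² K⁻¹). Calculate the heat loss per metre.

Series thermal resistances, inner to outer:
  R'_aluminium = ln(0.0701/0.0540)/(2πk) = 0.2609/(2π·223) = 1.862×10^-4 m·K/W
  R'_calcium silicate = ln(0.126/0.0701)/(2πk) = 0.5864/(2π·0.0695) = 1.343 m·K/W
  R'_conv,out = 1/(2πr h) = 1/(2π·0.126·23.5) = 0.05375 m·K/W
ΣR = 1.862×10^-4 + 1.343 + 0.05375 = 1.397 m·K/W
Q' = ΔT/ΣR = (240 °C − 17.7 °C)/1.397 = 159 W/m

Q' = 159 W/m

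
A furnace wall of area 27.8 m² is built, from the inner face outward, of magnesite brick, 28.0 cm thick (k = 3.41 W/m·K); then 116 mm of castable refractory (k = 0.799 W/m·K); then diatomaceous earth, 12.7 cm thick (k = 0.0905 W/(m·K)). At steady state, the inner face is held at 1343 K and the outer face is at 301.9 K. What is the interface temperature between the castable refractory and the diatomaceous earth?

T = 1198 K

Resistance network (inner→outer):
  R_magnesite brick = L/(kA) = 0.280/(3.41·27.8) = 0.002954 K/W
  R_castable refractory = L/(kA) = 0.116/(0.799·27.8) = 0.005222 K/W
  R_diatomaceous earth = L/(kA) = 0.127/(0.0905·27.8) = 0.05048 K/W
ΣR = 0.002954 + 0.005222 + 0.05048 = 0.05866 K/W
Q = ΔT/ΣR = (1343 K − 301.9 K)/0.05866 = 17750 W
From the inner boundary to the castable refractory/diatomaceous earth interface, ΣR_partial = 0.008176 K/W.
T_interface = T_in − Q·ΣR_partial = 1343 K − (17750)(0.008176) = 1198 K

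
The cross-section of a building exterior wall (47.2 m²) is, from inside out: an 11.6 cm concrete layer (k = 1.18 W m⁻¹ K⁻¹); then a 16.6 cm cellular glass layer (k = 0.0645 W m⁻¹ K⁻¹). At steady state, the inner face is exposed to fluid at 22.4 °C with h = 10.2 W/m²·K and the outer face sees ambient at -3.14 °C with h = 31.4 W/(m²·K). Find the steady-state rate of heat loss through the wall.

Q = 430 W

Series thermal resistances, inner to outer:
  R_conv,in = 1/(hA) = 1/(10.2·47.2) = 0.002077 K/W
  R_concrete = L/(kA) = 0.116/(1.18·47.2) = 0.002083 K/W
  R_cellular glass = L/(kA) = 0.166/(0.0645·47.2) = 0.05453 K/W
  R_conv,out = 1/(hA) = 1/(31.4·47.2) = 6.747×10^-4 K/W
ΣR = 0.002077 + 0.002083 + 0.05453 + 6.747×10^-4 = 0.05936 K/W
Q = ΔT/ΣR = (22.4 °C − -3.14 °C)/0.05936 = 430 W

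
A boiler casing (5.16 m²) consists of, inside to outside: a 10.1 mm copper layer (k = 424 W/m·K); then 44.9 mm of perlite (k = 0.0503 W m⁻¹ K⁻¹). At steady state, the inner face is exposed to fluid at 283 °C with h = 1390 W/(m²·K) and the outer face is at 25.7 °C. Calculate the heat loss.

Q = 1490 W

Series thermal resistances, inner to outer:
  R_conv,in = 1/(hA) = 1/(1390·5.16) = 1.394×10^-4 K/W
  R_copper = L/(kA) = 0.0101/(424·5.16) = 4.616×10^-6 K/W
  R_perlite = L/(kA) = 0.0449/(0.0503·5.16) = 0.1730 K/W
ΣR = 1.394×10^-4 + 4.616×10^-6 + 0.1730 = 0.1731 K/W
Q = ΔT/ΣR = (283 °C − 25.7 °C)/0.1731 = 1490 W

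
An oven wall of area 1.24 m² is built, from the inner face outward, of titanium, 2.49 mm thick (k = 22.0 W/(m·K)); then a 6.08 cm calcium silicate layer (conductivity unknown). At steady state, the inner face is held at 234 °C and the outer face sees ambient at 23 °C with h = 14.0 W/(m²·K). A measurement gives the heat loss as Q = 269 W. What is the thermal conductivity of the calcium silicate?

k = 0.0675 W/m·K

ΣR = ΔT/Q = |234 − 23|/269 = 0.7844 K/W
Known resistances:
  R_titanium = L/(kA) = 0.00249/(22.0·1.24) = 9.128×10^-5 K/W
  R_conv,out = 1/(hA) = 1/(14.0·1.24) = 0.05760 K/W
R_calcium silicate = ΣR − ΣR_known = 0.7844 − 0.05769 = 0.7267 K/W
L/(kA) = 0.7267 ⇒ k = 0.0608/(0.7267·1.24) = 0.0675 W/m·K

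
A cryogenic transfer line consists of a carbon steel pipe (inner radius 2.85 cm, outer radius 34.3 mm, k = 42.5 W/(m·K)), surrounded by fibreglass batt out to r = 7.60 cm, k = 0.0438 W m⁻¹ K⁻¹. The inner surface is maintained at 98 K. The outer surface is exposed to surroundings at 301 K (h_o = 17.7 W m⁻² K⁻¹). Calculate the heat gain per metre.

Series thermal resistances, inner to outer:
  R'_carbon steel = ln(0.0343/0.0285)/(2πk) = 0.1852/(2π·42.5) = 6.937×10^-4 m·K/W
  R'_fibreglass batt = ln(0.0760/0.0343)/(2πk) = 0.7956/(2π·0.0438) = 2.891 m·K/W
  R'_conv,out = 1/(2πr h) = 1/(2π·0.0760·17.7) = 0.1183 m·K/W
ΣR = 6.937×10^-4 + 2.891 + 0.1183 = 3.010 m·K/W
Q' = ΔT/ΣR = (98 K − 301 K)/3.010 = -67.4 W/m
(Negative Q' ⇒ heat flows inward; heat gain = 67.4 W/m.)

Q' = 67.4 W/m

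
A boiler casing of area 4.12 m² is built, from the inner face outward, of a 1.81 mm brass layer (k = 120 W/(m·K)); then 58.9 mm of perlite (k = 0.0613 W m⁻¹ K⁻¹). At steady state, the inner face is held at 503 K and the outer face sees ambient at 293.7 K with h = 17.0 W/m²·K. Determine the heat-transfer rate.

Q = 846 W

Series thermal resistances, inner to outer:
  R_brass = L/(kA) = 0.00181/(120·4.12) = 3.661×10^-6 K/W
  R_perlite = L/(kA) = 0.0589/(0.0613·4.12) = 0.2332 K/W
  R_conv,out = 1/(hA) = 1/(17.0·4.12) = 0.01428 K/W
ΣR = 3.661×10^-6 + 0.2332 + 0.01428 = 0.2475 K/W
Q = ΔT/ΣR = (503 K − 293.7 K)/0.2475 = 846 W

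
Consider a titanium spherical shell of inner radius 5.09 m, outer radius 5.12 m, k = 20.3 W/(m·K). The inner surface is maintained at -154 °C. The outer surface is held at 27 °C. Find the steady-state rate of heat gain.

Q = 4πk·ΔT/(1/r₁ − 1/r₂) = 4π × 20.3 × 181 / (1/5.09 − 1/5.12) = 4.01×10^7 W

Q = 40100 kW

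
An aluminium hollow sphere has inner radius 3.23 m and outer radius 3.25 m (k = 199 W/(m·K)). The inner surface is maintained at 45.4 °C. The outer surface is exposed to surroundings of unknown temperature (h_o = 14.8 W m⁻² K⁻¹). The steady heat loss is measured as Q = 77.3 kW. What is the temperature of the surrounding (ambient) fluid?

T_out = 5.99 °C

Sum the resistances:
  R_aluminium = (1/3.23 − 1/3.25)/(4πk) = 0.001905/(4π·199) = 7.619×10^-7 K/W
  R_conv,out = 1/(4πr²h) = 1/(4π·3.25²·14.8) = 5.091×10^-4 K/W
ΣR = 5.098×10^-4 K/W
ΔT = Q·ΣR = 77300 × 5.098×10^-4 = 39.41 K
Heat flows outward, so T_out = T_in − ΔT = 45.4 − 39.41 = 5.99 °C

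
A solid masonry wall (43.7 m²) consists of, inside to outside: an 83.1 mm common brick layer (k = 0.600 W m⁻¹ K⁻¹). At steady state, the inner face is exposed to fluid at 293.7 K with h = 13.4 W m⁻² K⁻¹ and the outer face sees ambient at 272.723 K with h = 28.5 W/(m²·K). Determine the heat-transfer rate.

Q = 3690 W

Resistance network (inner→outer):
  R_conv,in = 1/(hA) = 1/(13.4·43.7) = 0.001708 K/W
  R_common brick = L/(kA) = 0.0831/(0.600·43.7) = 0.003169 K/W
  R_conv,out = 1/(hA) = 1/(28.5·43.7) = 8.029×10^-4 K/W
ΣR = 0.001708 + 0.003169 + 8.029×10^-4 = 0.005680 K/W
Q = ΔT/ΣR = (293.7 K − 272.723 K)/0.005680 = 3690 W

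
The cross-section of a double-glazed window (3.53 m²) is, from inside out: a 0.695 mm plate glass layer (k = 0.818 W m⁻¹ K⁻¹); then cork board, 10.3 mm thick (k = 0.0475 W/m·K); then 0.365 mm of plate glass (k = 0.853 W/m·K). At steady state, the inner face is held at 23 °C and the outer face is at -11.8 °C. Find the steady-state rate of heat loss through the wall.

Resistance network (inner→outer):
  R_plate glass = L/(kA) = 6.95×10^-4/(0.818·3.53) = 2.407×10^-4 K/W
  R_cork board = L/(kA) = 0.0103/(0.0475·3.53) = 0.06143 K/W
  R_plate glass = L/(kA) = 3.65×10^-4/(0.853·3.53) = 1.212×10^-4 K/W
ΣR = 2.407×10^-4 + 0.06143 + 1.212×10^-4 = 0.06179 K/W
Q = ΔT/ΣR = (23 °C − -11.8 °C)/0.06179 = 563 W

Q = 563 W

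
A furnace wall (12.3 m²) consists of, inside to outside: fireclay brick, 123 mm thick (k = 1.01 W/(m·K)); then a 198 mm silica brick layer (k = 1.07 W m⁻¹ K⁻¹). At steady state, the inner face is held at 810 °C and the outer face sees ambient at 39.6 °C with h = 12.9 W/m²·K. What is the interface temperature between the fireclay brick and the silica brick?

Series thermal resistances, inner to outer:
  R_fireclay brick = L/(kA) = 0.123/(1.01·12.3) = 0.009901 K/W
  R_silica brick = L/(kA) = 0.198/(1.07·12.3) = 0.01504 K/W
  R_conv,out = 1/(hA) = 1/(12.9·12.3) = 0.006302 K/W
ΣR = 0.009901 + 0.01504 + 0.006302 = 0.03124 K/W
Q = ΔT/ΣR = (810 °C − 39.6 °C)/0.03124 = 24660 W
From the inner boundary to the fireclay brick/silica brick interface, ΣR_partial = 0.009901 K/W.
T_interface = T_in − Q·ΣR_partial = 810 °C − (24660)(0.009901) = 566 °C

T = 566 °C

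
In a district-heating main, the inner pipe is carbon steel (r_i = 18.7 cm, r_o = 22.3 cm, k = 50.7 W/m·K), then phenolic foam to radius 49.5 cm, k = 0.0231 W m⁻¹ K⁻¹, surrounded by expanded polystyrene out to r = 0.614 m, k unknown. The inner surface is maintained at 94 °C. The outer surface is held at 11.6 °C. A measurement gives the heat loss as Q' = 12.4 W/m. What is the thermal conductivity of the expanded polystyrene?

k = 0.0298 W/m·K

ΣR = ΔT/Q' = |94 − 11.6|/12.4 = 6.645 m·K/W
Known resistances:
  R'_carbon steel = ln(0.223/0.187)/(2πk) = 0.1761/(2π·50.7) = 5.527×10^-4 m·K/W
  R'_phenolic foam = ln(0.495/0.223)/(2πk) = 0.7974/(2π·0.0231) = 5.494 m·K/W
R_expanded polystyrene = ΣR − ΣR_known = 6.645 − 5.495 = 1.150 m·K/W
ln(r₂/r₁)/(2πk) = 1.150 ⇒ k = 0.2154/(2π·1.150) = 0.0298 W/m·K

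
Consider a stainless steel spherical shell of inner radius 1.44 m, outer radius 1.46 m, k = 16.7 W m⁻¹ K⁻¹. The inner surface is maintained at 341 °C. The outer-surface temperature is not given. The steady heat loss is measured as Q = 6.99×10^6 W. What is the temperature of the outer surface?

T_out = 24.1 °C

Series resistances:
  R_stainless steel = (1/1.44 − 1/1.46)/(4πk) = 0.009513/(4π·16.7) = 4.533×10^-5 K/W
ΣR = 4.533×10^-5 K/W
ΔT = Q·ΣR = 6.99×10^6 × 4.533×10^-5 = 316.9 K
Heat flows outward, so T_out = T_in − ΔT = 341 − 316.9 = 24.1 °C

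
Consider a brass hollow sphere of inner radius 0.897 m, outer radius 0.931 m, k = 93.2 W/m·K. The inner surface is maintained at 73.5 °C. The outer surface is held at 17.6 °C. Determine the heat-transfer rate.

Q = 4πk·ΔT/(1/r₁ − 1/r₂) = 4π × 93.2 × 55.9 / (1/0.897 − 1/0.931) = 1.61×10^6 W

Q = 1.61×10^6 W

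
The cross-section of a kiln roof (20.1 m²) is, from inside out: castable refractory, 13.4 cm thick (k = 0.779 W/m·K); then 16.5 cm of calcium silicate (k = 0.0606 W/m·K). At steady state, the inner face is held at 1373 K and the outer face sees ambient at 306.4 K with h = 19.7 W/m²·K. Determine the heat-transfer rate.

Resistance network (inner→outer):
  R_castable refractory = L/(kA) = 0.134/(0.779·20.1) = 0.008558 K/W
  R_calcium silicate = L/(kA) = 0.165/(0.0606·20.1) = 0.1355 K/W
  R_conv,out = 1/(hA) = 1/(19.7·20.1) = 0.002525 K/W
ΣR = 0.008558 + 0.1355 + 0.002525 = 0.1466 K/W
Q = ΔT/ΣR = (1373 K − 306.4 K)/0.1466 = 7280 W

Q = 7280 W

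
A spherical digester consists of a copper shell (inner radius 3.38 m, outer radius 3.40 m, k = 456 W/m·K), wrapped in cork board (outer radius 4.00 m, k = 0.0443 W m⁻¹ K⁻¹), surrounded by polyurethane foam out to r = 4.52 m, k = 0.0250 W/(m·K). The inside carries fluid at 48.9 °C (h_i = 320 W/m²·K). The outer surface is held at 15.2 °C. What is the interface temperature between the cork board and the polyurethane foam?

Treat each layer as a resistance in series:
  R_conv,in = 1/(4πr²h) = 1/(4π·3.38²·320) = 2.177×10^-5 K/W
  R_copper = (1/3.38 − 1/3.40)/(4πk) = 0.001740/(4π·456) = 3.037×10^-7 K/W
  R_cork board = (1/3.40 − 1/4.00)/(4πk) = 0.04412/(4π·0.0443) = 0.07925 K/W
  R_polyurethane foam = (1/4.00 − 1/4.52)/(4πk) = 0.02876/(4π·0.0250) = 0.09155 K/W
ΣR = 2.177×10^-5 + 3.037×10^-7 + 0.07925 + 0.09155 = 0.1708 K/W
Q = ΔT/ΣR = (48.9 °C − 15.2 °C)/0.1708 = 197.3 W
From the inner boundary to the cork board/polyurethane foam interface, ΣR_partial = 0.07927 K/W.
T_interface = T_in − Q·ΣR_partial = 48.9 °C − (197.3)(0.07927) = 33.3 °C

T = 33.3 °C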